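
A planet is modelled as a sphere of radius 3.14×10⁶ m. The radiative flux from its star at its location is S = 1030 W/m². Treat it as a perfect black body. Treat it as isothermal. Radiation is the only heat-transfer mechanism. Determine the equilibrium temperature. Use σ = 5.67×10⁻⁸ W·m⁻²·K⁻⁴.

T ≈ 260 K

At equilibrium, absorbed power = emitted power.
Absorbing cross-section = πr² = 3.097×10¹³ m²; emitting surface = 4πr² = 1.239×10¹⁴ m² (ratio 4).
S·A_cross = εσ·A_surf·T⁴  ⇒  T⁴ = S/(4σ).
T⁴ = 1.00·1030/(4·5.67×10⁻⁸) = 4.541×10⁹ K⁴.
T = (4.541×10⁹)^(1/4).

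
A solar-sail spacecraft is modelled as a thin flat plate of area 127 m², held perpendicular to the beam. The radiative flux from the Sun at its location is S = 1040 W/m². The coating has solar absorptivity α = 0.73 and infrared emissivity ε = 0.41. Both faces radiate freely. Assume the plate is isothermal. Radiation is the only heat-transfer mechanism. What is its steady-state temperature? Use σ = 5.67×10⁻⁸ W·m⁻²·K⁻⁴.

T ≈ 357 K

At equilibrium, absorbed power = emitted power.
Absorbing cross-section = A = 127.0 m²; emitting surface = 2A = 254.0 m² (ratio 2).
αS·A_cross = εσ·A_surf·T⁴  ⇒  T⁴ = αS/(ε·2σ).
T⁴ = 0.730·1040/(0.41·2·5.67×10⁻⁸) = 1.633×10¹⁰ K⁴.
T = (1.633×10¹⁰)^(1/4).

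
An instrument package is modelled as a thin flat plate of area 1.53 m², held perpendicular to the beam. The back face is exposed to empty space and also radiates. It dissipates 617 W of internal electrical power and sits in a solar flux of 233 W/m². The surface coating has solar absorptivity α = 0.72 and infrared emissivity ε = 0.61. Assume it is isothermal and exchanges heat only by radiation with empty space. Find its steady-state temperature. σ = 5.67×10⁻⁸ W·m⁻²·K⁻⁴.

T ≈ 301 K

At steady state, absorbed solar power + internal power = radiated power.
Absorbed: α·S·A_cross = 0.72·233·1.530 = 256.7 W (cross-section A).
Total input = 256.7 + 617 = 873.7 W.
Radiated: εσ·A_surf·T⁴ with A_surf = 2A = 3.060 m².
T⁴ = 873.7/(0.61·5.67×10⁻⁸·3.060) = 8.255×10⁹ K⁴.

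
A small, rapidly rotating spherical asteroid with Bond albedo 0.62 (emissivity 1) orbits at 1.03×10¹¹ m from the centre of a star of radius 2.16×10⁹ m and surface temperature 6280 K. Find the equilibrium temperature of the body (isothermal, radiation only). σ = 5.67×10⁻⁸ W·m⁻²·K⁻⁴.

The star's surface emits σT_*⁴; at distance d the flux is S = σT_*⁴(R_*/d)².
S = 5.67×10⁻⁸·(6280)⁴·(2.16×10⁹/1.03×10¹¹)² = 38780 W/m².
For an isothermal sphere T⁴ = (1−a)S/(4σ) = 6.498×10¹⁰ K⁴.

T ≈ 505 K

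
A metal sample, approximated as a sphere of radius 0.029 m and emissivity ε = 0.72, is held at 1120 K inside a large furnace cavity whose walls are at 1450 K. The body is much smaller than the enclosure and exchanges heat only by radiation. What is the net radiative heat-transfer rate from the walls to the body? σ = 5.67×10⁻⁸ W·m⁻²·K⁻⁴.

P_net ≈ 1230 W

For a small grey body in a large enclosure: P_net = εσA(T_body⁴ − T_wall⁴).
A = 4πr² = 0.01057 m²; T_body⁴ − T_wall⁴ = 1.574×10¹² − 4.421×10¹² = -2.847×10¹² K⁴.
|P_net| = 0.72·5.67×10⁻⁸·0.01057·2.847×10¹².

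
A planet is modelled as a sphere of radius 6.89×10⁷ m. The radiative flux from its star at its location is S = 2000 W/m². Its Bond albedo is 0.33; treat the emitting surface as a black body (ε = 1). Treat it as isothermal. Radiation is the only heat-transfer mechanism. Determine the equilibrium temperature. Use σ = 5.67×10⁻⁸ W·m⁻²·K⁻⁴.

At equilibrium, absorbed power = emitted power.
Absorbing cross-section = πr² = 1.491×10¹⁶ m²; emitting surface = 4πr² = 5.966×10¹⁶ m² (ratio 4).
(1−a)S·A_cross = εσ·A_surf·T⁴  ⇒  T⁴ = (1−a)S/(4σ).
T⁴ = 0.670·2000/(4·5.67×10⁻⁸) = 5.908×10⁹ K⁴.
T = (5.908×10⁹)^(1/4).

T ≈ 277 K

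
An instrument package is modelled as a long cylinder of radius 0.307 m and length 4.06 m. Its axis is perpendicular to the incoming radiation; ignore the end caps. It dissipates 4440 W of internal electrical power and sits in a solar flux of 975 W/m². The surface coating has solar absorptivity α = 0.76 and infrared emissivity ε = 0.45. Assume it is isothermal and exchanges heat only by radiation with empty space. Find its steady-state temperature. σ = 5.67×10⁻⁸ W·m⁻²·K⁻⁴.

T ≈ 421 K

At steady state, absorbed solar power + internal power = radiated power.
Absorbed: α·S·A_cross = 0.76·975·2.493 = 1847 W (cross-section 2rL).
Total input = 1847 + 4440 = 6287 W.
Radiated: εσ·A_surf·T⁴ with A_surf = 2πrL = 7.831 m².
T⁴ = 6287/(0.45·5.67×10⁻⁸·7.831) = 3.146×10¹⁰ K⁴.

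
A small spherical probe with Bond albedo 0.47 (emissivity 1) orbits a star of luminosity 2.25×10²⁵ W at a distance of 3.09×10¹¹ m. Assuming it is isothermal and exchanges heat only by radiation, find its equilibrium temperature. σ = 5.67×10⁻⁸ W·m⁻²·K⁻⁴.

First find the stellar flux at distance d: S = L/(4πd²) = 2.25×10²⁵/(4π·(3.09×10¹¹)²) = 18.75 W/m².
For an isothermal sphere, absorbed (1−a)S·πr² = emitted σ·4πr²·T⁴, so T⁴ = (1−a)S/(4σ).
T⁴ = 0.530·18.75/(4·5.67×10⁻⁸) = 4.382×10⁷ K⁴.

T ≈ 81.4 K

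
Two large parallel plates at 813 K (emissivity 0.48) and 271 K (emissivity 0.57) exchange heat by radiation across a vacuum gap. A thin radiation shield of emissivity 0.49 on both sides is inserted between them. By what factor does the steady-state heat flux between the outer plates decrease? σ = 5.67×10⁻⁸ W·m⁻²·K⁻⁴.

Without shield: q₀ = σΔ(T⁴)/(1/ε₁+1/ε₂−1) with denominator 2.838.
With shield the two gaps are in series; the resistances add: (1/ε₁+1/ε_s−1)+(1/ε_s+1/ε₂−1) = 3.124+2.795 = 5.919.
Heat-flux ratio q₀/q = 5.919/2.838.

factor ≈ 2.09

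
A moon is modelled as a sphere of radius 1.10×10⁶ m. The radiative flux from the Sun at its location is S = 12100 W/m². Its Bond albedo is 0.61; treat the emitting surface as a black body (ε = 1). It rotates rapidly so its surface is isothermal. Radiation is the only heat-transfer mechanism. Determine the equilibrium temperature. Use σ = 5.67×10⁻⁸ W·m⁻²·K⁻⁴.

T ≈ 380 K

At equilibrium, absorbed power = emitted power.
Absorbing cross-section = πr² = 3.801×10¹² m²; emitting surface = 4πr² = 1.521×10¹³ m² (ratio 4).
(1−a)S·A_cross = εσ·A_surf·T⁴  ⇒  T⁴ = (1−a)S/(4σ).
T⁴ = 0.390·12100/(4·5.67×10⁻⁸) = 2.081×10¹⁰ K⁴.
T = (2.081×10¹⁰)^(1/4).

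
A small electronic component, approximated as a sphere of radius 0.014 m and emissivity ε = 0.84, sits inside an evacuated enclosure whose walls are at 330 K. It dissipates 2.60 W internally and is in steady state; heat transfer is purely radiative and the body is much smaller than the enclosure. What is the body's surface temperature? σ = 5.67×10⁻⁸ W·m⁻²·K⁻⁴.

T ≈ 429 K

For a small grey body in a large enclosure, net radiated power = εσA(T⁴ − T_w⁴).
Steady state: P = εσA(T⁴ − T_w⁴) with A = 4πr² = 0.002463 m².
T⁴ = P/(εσA) + T_w⁴ = 2.60/(0.84·5.67×10⁻⁸·0.002463) + (330)⁴
    = 2.216×10¹⁰ + 1.186×10¹⁰ = 3.402×10¹⁰ K⁴.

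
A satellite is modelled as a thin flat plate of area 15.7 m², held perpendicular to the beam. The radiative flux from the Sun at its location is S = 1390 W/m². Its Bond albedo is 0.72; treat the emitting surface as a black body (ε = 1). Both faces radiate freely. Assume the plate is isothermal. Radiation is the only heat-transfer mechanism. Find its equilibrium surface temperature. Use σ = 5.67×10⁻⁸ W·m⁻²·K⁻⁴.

T ≈ 242 K

At equilibrium, absorbed power = emitted power.
Absorbing cross-section = A = 15.70 m²; emitting surface = 2A = 31.40 m² (ratio 2).
(1−a)S·A_cross = εσ·A_surf·T⁴  ⇒  T⁴ = (1−a)S/(2σ).
T⁴ = 0.280·1390/(2·5.67×10⁻⁸) = 3.432×10⁹ K⁴.
T = (3.432×10⁹)^(1/4).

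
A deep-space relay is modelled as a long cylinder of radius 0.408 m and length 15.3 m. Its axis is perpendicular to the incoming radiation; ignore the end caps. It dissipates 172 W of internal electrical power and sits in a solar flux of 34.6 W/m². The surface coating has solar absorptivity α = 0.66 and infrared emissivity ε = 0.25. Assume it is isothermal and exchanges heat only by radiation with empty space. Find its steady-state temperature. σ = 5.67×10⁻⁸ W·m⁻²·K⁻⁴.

T ≈ 169 K

At steady state, absorbed solar power + internal power = radiated power.
Absorbed: α·S·A_cross = 0.66·34.6·12.48 = 285.1 W (cross-section 2rL).
Total input = 285.1 + 172 = 457.1 W.
Radiated: εσ·A_surf·T⁴ with A_surf = 2πrL = 39.22 m².
T⁴ = 457.1/(0.25·5.67×10⁻⁸·39.22) = 8.222×10⁸ K⁴.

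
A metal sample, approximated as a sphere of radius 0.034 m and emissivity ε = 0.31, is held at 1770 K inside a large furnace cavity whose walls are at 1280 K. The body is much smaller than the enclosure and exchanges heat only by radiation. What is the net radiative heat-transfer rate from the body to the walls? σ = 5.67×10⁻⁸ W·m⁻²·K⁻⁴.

For a small grey body in a large enclosure: P_net = εσA(T_body⁴ − T_wall⁴).
A = 4πr² = 0.01453 m²; T_body⁴ − T_wall⁴ = 9.815×10¹² − 2.684×10¹² = 7.131×10¹² K⁴.
|P_net| = 0.31·5.67×10⁻⁸·0.01453·7.131×10¹².

P_net ≈ 1820 W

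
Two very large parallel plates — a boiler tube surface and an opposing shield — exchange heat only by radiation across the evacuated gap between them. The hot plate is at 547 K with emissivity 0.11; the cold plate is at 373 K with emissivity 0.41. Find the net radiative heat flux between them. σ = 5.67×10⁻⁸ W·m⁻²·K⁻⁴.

For two infinite grey parallel plates, q = σ(T₁⁴ − T₂⁴)/(1/ε₁ + 1/ε₂ − 1).
T₁⁴ − T₂⁴ = 8.953×10¹⁰ − 1.936×10¹⁰ = 7.017×10¹⁰ K⁴.
1/ε₁ + 1/ε₂ − 1 = 9.091 + 2.439 − 1 = 10.53.
q = 5.67×10⁻⁸ × 7.017×10¹⁰ / 10.53.

q ≈ 378 W/m²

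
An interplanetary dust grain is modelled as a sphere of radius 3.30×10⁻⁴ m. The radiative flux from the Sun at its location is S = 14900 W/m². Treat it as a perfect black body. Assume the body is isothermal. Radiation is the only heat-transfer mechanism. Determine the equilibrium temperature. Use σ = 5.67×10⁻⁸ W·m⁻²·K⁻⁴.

At equilibrium, absorbed power = emitted power.
Absorbing cross-section = πr² = 3.421×10⁻⁷ m²; emitting surface = 4πr² = 1.368×10⁻⁶ m² (ratio 4).
S·A_cross = εσ·A_surf·T⁴  ⇒  T⁴ = S/(4σ).
T⁴ = 1.00·14900/(4·5.67×10⁻⁸) = 6.570×10¹⁰ K⁴.
T = (6.570×10¹⁰)^(1/4).

T ≈ 506 K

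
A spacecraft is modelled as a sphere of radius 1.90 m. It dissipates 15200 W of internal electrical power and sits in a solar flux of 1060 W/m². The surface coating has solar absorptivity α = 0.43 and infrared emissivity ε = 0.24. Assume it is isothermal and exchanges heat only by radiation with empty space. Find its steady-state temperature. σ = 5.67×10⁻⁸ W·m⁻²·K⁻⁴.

At steady state, absorbed solar power + internal power = radiated power.
Absorbed: α·S·A_cross = 0.43·1060·11.34 = 5169 W (cross-section πr²).
Total input = 5169 + 15200 = 20370 W.
Radiated: εσ·A_surf·T⁴ with A_surf = 4πr² = 45.36 m².
T⁴ = 20370/(0.24·5.67×10⁻⁸·45.36) = 3.300×10¹⁰ K⁴.

T ≈ 426 K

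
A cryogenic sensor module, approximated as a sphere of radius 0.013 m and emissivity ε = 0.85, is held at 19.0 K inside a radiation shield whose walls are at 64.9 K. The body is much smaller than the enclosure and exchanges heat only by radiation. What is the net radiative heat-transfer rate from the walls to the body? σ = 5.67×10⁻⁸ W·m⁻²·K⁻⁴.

P_net ≈ 0.00180 W

For a small grey body in a large enclosure: P_net = εσA(T_body⁴ − T_wall⁴).
A = 4πr² = 0.002124 m²; T_body⁴ − T_wall⁴ = 1.303×10⁵ − 1.774×10⁷ = -1.761×10⁷ K⁴.
|P_net| = 0.85·5.67×10⁻⁸·0.002124·1.761×10⁷.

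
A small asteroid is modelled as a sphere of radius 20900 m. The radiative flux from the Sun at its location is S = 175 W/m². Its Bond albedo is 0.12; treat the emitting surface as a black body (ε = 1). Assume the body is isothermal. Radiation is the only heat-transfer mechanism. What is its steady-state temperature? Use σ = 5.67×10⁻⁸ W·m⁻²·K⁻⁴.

At equilibrium, absorbed power = emitted power.
Absorbing cross-section = πr² = 1.372×10⁹ m²; emitting surface = 4πr² = 5.489×10⁹ m² (ratio 4).
(1−a)S·A_cross = εσ·A_surf·T⁴  ⇒  T⁴ = (1−a)S/(4σ).
T⁴ = 0.880·175/(4·5.67×10⁻⁸) = 6.790×10⁸ K⁴.
T = (6.790×10⁸)^(1/4).

T ≈ 161 K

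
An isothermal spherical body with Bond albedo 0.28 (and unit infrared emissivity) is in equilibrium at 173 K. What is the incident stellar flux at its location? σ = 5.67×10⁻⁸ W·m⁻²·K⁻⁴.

S ≈ 282 W/m²

(1−a)S·πr² = σ·4πr²·T⁴ ⇒ S = 4σT⁴/(1−a).
S = 4·5.67×10⁻⁸·8.957×10⁸/0.720.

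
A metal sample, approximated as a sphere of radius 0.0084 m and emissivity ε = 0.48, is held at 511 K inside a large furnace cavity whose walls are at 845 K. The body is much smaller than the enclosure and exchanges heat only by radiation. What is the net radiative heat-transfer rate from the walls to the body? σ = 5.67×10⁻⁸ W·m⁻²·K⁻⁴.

For a small grey body in a large enclosure: P_net = εσA(T_body⁴ − T_wall⁴).
A = 4πr² = 8.867×10⁻⁴ m²; T_body⁴ − T_wall⁴ = 6.818×10¹⁰ − 5.098×10¹¹ = -4.416×10¹¹ K⁴.
|P_net| = 0.48·5.67×10⁻⁸·8.867×10⁻⁴·4.416×10¹¹.

P_net ≈ 10.7 W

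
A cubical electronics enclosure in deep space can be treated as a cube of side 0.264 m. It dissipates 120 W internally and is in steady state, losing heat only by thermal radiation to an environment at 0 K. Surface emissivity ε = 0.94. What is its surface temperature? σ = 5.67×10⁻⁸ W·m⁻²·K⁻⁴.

T ≈ 271 K

Steady state: internal power = radiated power, P = εσA T⁴.
Radiating area A = 6L² = 0.4182 m².
T⁴ = P/(εσA) = 120/(0.94·5.67×10⁻⁸·0.4182) = 5.384×10⁹ K⁴.
T = (5.384×10⁹)^(1/4).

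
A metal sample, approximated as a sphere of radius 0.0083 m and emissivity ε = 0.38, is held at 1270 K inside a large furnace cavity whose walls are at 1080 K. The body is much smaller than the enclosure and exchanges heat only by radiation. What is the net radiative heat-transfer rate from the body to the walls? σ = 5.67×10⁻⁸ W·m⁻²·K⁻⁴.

For a small grey body in a large enclosure: P_net = εσA(T_body⁴ − T_wall⁴).
A = 4πr² = 8.657×10⁻⁴ m²; T_body⁴ − T_wall⁴ = 2.601×10¹² − 1.360×10¹² = 1.241×10¹² K⁴.
|P_net| = 0.38·5.67×10⁻⁸·8.657×10⁻⁴·1.241×10¹².

P_net ≈ 23.1 W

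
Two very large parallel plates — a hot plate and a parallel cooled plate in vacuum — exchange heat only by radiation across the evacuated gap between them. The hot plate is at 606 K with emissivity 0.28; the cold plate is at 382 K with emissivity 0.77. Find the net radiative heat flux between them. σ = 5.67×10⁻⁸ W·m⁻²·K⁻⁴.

For two infinite grey parallel plates, q = σ(T₁⁴ − T₂⁴)/(1/ε₁ + 1/ε₂ − 1).
T₁⁴ − T₂⁴ = 1.349×10¹¹ − 2.129×10¹⁰ = 1.136×10¹¹ K⁴.
1/ε₁ + 1/ε₂ − 1 = 3.571 + 1.299 − 1 = 3.870.
q = 5.67×10⁻⁸ × 1.136×10¹¹ / 3.870.

q ≈ 1660 W/m²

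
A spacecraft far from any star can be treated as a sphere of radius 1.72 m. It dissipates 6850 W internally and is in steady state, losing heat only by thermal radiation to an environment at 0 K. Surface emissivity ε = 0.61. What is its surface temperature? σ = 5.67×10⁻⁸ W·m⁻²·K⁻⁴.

Steady state: internal power = radiated power, P = εσA T⁴.
Radiating area A = 4πr² = 37.18 m².
T⁴ = P/(εσA) = 6850/(0.61·5.67×10⁻⁸·37.18) = 5.327×10⁹ K⁴.
T = (5.327×10⁹)^(1/4).

T ≈ 270 K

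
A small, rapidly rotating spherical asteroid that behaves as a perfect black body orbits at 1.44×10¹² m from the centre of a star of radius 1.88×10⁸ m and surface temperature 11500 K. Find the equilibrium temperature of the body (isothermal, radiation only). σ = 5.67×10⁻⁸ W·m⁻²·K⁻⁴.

T ≈ 92.9 K

The star's surface emits σT_*⁴; at distance d the flux is S = σT_*⁴(R_*/d)².
S = 5.67×10⁻⁸·(11500)⁴·(1.88×10⁸/1.44×10¹²)² = 16.90 W/m².
For an isothermal sphere T⁴ = (1−a)S/(4σ) = 7.453×10⁷ K⁴.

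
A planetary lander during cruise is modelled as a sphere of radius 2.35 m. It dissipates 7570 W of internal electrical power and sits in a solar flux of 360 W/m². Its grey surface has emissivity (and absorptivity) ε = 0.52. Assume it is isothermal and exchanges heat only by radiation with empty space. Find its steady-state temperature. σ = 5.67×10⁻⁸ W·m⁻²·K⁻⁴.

T ≈ 270 K

At steady state, absorbed solar power + internal power = radiated power.
Absorbed: α·S·A_cross = 0.52·360·17.35 = 3248 W (cross-section πr²).
Total input = 3248 + 7570 = 10820 W.
Radiated: εσ·A_surf·T⁴ with A_surf = 4πr² = 69.40 m².
T⁴ = 10820/(0.52·5.67×10⁻⁸·69.40) = 5.287×10⁹ K⁴.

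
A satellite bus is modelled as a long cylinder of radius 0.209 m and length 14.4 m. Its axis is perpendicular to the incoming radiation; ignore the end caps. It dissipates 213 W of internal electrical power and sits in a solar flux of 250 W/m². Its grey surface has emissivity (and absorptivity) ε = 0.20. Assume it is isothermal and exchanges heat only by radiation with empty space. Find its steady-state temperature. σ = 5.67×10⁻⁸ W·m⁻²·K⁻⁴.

At steady state, absorbed solar power + internal power = radiated power.
Absorbed: α·S·A_cross = 0.20·250·6.019 = 301.0 W (cross-section 2rL).
Total input = 301.0 + 213 = 514.0 W.
Radiated: εσ·A_surf·T⁴ with A_surf = 2πrL = 18.91 m².
T⁴ = 514.0/(0.20·5.67×10⁻⁸·18.91) = 2.397×10⁹ K⁴.

T ≈ 221 K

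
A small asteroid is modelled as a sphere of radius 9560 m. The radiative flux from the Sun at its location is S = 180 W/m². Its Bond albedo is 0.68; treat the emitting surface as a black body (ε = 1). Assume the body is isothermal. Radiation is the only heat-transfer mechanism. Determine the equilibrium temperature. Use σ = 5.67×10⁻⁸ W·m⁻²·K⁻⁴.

At equilibrium, absorbed power = emitted power.
Absorbing cross-section = πr² = 2.871×10⁸ m²; emitting surface = 4πr² = 1.148×10⁹ m² (ratio 4).
(1−a)S·A_cross = εσ·A_surf·T⁴  ⇒  T⁴ = (1−a)S/(4σ).
T⁴ = 0.320·180/(4·5.67×10⁻⁸) = 2.540×10⁸ K⁴.
T = (2.540×10⁸)^(1/4).

T ≈ 126 K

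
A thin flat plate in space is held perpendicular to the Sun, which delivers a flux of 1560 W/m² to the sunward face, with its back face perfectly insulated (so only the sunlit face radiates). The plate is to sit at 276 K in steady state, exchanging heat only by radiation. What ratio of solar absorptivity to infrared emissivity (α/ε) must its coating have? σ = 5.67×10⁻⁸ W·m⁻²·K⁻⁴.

α/ε ≈ 0.211

Balance: αS·A = εσ·1A·T⁴ ⇒ α/ε = σT⁴/S.
α/ε = 5.67×10⁻⁸·(276)⁴/1560 = 5.67×10⁻⁸·5.803×10⁹/1560.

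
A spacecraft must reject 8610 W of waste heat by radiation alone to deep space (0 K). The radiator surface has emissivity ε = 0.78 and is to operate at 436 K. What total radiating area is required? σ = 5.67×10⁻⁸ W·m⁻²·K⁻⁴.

P = εσA T⁴ ⇒ A = P/(εσT⁴).
T⁴ = 3.614×10¹⁰ K⁴.
A = 8610/(0.78 × 5.67×10⁻⁸ × 3.614×10¹⁰).

A ≈ 5.39 m²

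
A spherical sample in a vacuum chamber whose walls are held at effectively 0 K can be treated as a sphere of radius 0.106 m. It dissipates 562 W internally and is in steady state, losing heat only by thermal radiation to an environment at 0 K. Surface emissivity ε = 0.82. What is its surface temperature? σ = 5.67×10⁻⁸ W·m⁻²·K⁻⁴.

Steady state: internal power = radiated power, P = εσA T⁴.
Radiating area A = 4πr² = 0.1412 m².
T⁴ = P/(εσA) = 562/(0.82·5.67×10⁻⁸·0.1412) = 8.561×10¹⁰ K⁴.
T = (8.561×10¹⁰)^(1/4).

T ≈ 541 K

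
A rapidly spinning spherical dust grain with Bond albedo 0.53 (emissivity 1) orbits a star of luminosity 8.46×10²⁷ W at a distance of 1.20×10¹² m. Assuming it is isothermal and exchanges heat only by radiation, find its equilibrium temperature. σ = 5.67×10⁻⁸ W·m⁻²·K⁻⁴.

T ≈ 176 K

First find the stellar flux at distance d: S = L/(4πd²) = 8.46×10²⁷/(4π·(1.20×10¹²)²) = 467.5 W/m².
For an isothermal sphere, absorbed (1−a)S·πr² = emitted σ·4πr²·T⁴, so T⁴ = (1−a)S/(4σ).
T⁴ = 0.470·467.5/(4·5.67×10⁻⁸) = 9.688×10⁸ K⁴.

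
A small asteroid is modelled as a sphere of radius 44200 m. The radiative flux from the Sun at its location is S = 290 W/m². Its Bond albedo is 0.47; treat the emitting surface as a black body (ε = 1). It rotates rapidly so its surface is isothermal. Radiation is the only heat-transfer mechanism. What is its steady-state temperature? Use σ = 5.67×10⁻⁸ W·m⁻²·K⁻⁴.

T ≈ 161 K

At equilibrium, absorbed power = emitted power.
Absorbing cross-section = πr² = 6.138×10⁹ m²; emitting surface = 4πr² = 2.455×10¹⁰ m² (ratio 4).
(1−a)S·A_cross = εσ·A_surf·T⁴  ⇒  T⁴ = (1−a)S/(4σ).
T⁴ = 0.530·290/(4·5.67×10⁻⁸) = 6.777×10⁸ K⁴.
T = (6.777×10⁸)^(1/4).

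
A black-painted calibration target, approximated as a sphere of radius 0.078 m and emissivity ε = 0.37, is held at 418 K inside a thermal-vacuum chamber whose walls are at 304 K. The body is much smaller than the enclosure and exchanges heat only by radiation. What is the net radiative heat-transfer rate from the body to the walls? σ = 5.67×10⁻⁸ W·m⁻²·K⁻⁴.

P_net ≈ 35.3 W

For a small grey body in a large enclosure: P_net = εσA(T_body⁴ − T_wall⁴).
A = 4πr² = 0.07645 m²; T_body⁴ − T_wall⁴ = 3.053×10¹⁰ − 8.541×10⁹ = 2.199×10¹⁰ K⁴.
|P_net| = 0.37·5.67×10⁻⁸·0.07645·2.199×10¹⁰.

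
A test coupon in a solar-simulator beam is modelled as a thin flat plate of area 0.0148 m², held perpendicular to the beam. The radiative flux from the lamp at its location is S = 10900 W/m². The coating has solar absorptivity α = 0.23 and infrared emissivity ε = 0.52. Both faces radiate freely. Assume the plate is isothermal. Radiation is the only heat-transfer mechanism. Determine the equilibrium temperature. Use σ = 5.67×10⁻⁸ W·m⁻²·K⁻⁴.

T ≈ 454 K

At equilibrium, absorbed power = emitted power.
Absorbing cross-section = A = 0.01480 m²; emitting surface = 2A = 0.02960 m² (ratio 2).
αS·A_cross = εσ·A_surf·T⁴  ⇒  T⁴ = αS/(ε·2σ).
T⁴ = 0.230·10900/(0.52·2·5.67×10⁻⁸) = 4.251×10¹⁰ K⁴.
T = (4.251×10¹⁰)^(1/4).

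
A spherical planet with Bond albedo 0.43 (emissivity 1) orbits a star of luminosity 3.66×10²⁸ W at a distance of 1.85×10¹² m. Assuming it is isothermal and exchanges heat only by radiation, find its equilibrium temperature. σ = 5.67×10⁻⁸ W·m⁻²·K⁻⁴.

First find the stellar flux at distance d: S = L/(4πd²) = 3.66×10²⁸/(4π·(1.85×10¹²)²) = 851.0 W/m².
For an isothermal sphere, absorbed (1−a)S·πr² = emitted σ·4πr²·T⁴, so T⁴ = (1−a)S/(4σ).
T⁴ = 0.570·851.0/(4·5.67×10⁻⁸) = 2.139×10⁹ K⁴.

T ≈ 215 K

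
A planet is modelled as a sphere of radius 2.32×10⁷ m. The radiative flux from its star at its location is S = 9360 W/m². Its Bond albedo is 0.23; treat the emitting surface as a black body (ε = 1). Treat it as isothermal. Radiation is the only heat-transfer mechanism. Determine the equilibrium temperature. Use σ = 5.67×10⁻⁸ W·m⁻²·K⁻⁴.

At equilibrium, absorbed power = emitted power.
Absorbing cross-section = πr² = 1.691×10¹⁵ m²; emitting surface = 4πr² = 6.764×10¹⁵ m² (ratio 4).
(1−a)S·A_cross = εσ·A_surf·T⁴  ⇒  T⁴ = (1−a)S/(4σ).
T⁴ = 0.770·9360/(4·5.67×10⁻⁸) = 3.178×10¹⁰ K⁴.
T = (3.178×10¹⁰)^(1/4).

T ≈ 422 K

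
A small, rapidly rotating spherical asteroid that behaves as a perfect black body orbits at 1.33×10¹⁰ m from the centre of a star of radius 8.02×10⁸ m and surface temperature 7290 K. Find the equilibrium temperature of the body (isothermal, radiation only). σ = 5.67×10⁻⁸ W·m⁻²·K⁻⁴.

T ≈ 1270 K

The star's surface emits σT_*⁴; at distance d the flux is S = σT_*⁴(R_*/d)².
S = 5.67×10⁻⁸·(7290)⁴·(8.02×10⁸/1.33×10¹⁰)² = 5.823×10⁵ W/m².
For an isothermal sphere T⁴ = (1−a)S/(4σ) = 2.567×10¹² K⁴.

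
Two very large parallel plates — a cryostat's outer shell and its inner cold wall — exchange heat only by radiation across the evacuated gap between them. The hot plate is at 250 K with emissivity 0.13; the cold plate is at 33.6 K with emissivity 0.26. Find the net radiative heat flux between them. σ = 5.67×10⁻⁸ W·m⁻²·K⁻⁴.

q ≈ 21.0 W/m²

For two infinite grey parallel plates, q = σ(T₁⁴ − T₂⁴)/(1/ε₁ + 1/ε₂ − 1).
T₁⁴ − T₂⁴ = 3.906×10⁹ − 1.275×10⁶ = 3.905×10⁹ K⁴.
1/ε₁ + 1/ε₂ − 1 = 7.692 + 3.846 − 1 = 10.54.
q = 5.67×10⁻⁸ × 3.905×10⁹ / 10.54.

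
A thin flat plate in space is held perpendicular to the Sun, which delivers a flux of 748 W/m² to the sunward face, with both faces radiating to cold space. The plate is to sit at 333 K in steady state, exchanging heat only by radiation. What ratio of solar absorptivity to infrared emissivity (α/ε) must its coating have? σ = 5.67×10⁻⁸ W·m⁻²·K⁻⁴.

α/ε ≈ 1.86

Balance: αS·A = εσ·2A·T⁴ ⇒ α/ε = 2σT⁴/S.
α/ε = 2·5.67×10⁻⁸·(333)⁴/748 = 2·5.67×10⁻⁸·1.230×10¹⁰/748.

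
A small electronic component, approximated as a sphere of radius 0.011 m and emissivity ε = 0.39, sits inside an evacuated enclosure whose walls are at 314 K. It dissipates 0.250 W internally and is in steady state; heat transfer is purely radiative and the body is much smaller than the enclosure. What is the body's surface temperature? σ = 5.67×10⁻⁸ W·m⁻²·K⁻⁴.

For a small grey body in a large enclosure, net radiated power = εσA(T⁴ − T_w⁴).
Steady state: P = εσA(T⁴ − T_w⁴) with A = 4πr² = 0.001521 m².
T⁴ = P/(εσA) + T_w⁴ = 0.250/(0.39·5.67×10⁻⁸·0.001521) + (314)⁴
    = 7.435×10⁹ + 9.721×10⁹ = 1.716×10¹⁰ K⁴.

T ≈ 362 K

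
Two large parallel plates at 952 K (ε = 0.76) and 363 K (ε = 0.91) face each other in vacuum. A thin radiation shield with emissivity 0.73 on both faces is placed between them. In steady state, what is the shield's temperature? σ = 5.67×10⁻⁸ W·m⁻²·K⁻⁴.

T_s ≈ 791 K

In steady state the net flux on the hot side equals that on the cold side.
σ(T₁⁴−T_s⁴)/D₁ = σ(T_s⁴−T₂⁴)/D₂, with D₁ = 1/ε₁+1/ε_s−1 = 1.686, D₂ = 1/ε_s+1/ε₂−1 = 1.469.
Solve for T_s⁴: T_s⁴ = (D₂·T₁⁴ + D₁·T₂⁴)/(D₁+D₂) = 3.917×10¹¹ K⁴.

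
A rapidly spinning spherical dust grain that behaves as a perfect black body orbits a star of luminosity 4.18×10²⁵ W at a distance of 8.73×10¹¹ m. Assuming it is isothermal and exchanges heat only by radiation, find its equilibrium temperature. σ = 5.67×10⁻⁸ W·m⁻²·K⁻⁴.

First find the stellar flux at distance d: S = L/(4πd²) = 4.18×10²⁵/(4π·(8.73×10¹¹)²) = 4.365 W/m².
For an isothermal sphere, absorbed (1−a)S·πr² = emitted σ·4πr²·T⁴, so T⁴ = (1−a)S/(4σ).
T⁴ = 1.00·4.365/(4·5.67×10⁻⁸) = 1.924×10⁷ K⁴.

T ≈ 66.2 K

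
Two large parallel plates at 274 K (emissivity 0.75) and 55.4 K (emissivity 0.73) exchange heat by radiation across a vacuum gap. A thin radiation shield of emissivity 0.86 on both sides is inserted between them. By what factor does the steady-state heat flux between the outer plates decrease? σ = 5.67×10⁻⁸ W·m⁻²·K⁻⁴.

Without shield: q₀ = σΔ(T⁴)/(1/ε₁+1/ε₂−1) with denominator 1.703.
With shield the two gaps are in series; the resistances add: (1/ε₁+1/ε_s−1)+(1/ε_s+1/ε₂−1) = 1.496+1.533 = 3.029.
Heat-flux ratio q₀/q = 3.029/1.703.

factor ≈ 1.78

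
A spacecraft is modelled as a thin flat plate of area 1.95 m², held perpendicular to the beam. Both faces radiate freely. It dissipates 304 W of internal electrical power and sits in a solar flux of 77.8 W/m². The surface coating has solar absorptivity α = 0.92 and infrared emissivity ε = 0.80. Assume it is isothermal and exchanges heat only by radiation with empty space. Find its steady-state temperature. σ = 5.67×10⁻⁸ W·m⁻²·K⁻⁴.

At steady state, absorbed solar power + internal power = radiated power.
Absorbed: α·S·A_cross = 0.92·77.8·1.950 = 139.6 W (cross-section A).
Total input = 139.6 + 304 = 443.6 W.
Radiated: εσ·A_surf·T⁴ with A_surf = 2A = 3.900 m².
T⁴ = 443.6/(0.80·5.67×10⁻⁸·3.900) = 2.507×10⁹ K⁴.

T ≈ 224 K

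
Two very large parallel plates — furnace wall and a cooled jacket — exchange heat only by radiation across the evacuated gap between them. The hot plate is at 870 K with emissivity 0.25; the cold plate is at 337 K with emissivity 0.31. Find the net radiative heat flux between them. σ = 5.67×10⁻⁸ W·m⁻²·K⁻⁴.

q ≈ 5100 W/m²

For two infinite grey parallel plates, q = σ(T₁⁴ − T₂⁴)/(1/ε₁ + 1/ε₂ − 1).
T₁⁴ − T₂⁴ = 5.729×10¹¹ − 1.290×10¹⁰ = 5.600×10¹¹ K⁴.
1/ε₁ + 1/ε₂ − 1 = 4.000 + 3.226 − 1 = 6.226.
q = 5.67×10⁻⁸ × 5.600×10¹¹ / 6.226.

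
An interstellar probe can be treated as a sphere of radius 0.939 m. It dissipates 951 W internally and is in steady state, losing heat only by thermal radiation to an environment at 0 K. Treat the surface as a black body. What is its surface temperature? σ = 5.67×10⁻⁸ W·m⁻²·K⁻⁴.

Steady state: internal power = radiated power, P = εσA T⁴.
Radiating area A = 4πr² = 11.08 m².
T⁴ = P/(εσA) = 951/(1.0·5.67×10⁻⁸·11.08) = 1.514×10⁹ K⁴.
T = (1.514×10⁹)^(1/4).

T ≈ 197 K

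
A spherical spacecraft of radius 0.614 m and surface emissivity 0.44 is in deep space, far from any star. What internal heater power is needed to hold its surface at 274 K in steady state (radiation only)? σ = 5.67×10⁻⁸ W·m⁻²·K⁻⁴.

P ≈ 666 W

P = εσ·4πr²·T⁴.
4πr² = 4.737 m²; T⁴ = 5.636×10⁹ K⁴.
P = 0.44·5.67×10⁻⁸·4.737·5.636×10⁹.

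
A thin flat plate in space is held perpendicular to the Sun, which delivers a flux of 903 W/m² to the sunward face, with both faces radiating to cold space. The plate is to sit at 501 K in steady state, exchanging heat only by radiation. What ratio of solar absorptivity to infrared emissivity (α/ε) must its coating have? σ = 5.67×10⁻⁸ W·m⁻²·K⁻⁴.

α/ε ≈ 7.91

Balance: αS·A = εσ·2A·T⁴ ⇒ α/ε = 2σT⁴/S.
α/ε = 2·5.67×10⁻⁸·(501)⁴/903 = 2·5.67×10⁻⁸·6.300×10¹⁰/903.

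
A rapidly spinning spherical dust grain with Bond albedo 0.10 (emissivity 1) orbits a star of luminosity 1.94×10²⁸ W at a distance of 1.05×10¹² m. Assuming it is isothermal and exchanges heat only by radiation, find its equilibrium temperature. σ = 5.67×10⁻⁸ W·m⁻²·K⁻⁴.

First find the stellar flux at distance d: S = L/(4πd²) = 1.94×10²⁸/(4π·(1.05×10¹²)²) = 1400 W/m².
For an isothermal sphere, absorbed (1−a)S·πr² = emitted σ·4πr²·T⁴, so T⁴ = (1−a)S/(4σ).
T⁴ = 0.900·1400/(4·5.67×10⁻⁸) = 5.557×10⁹ K⁴.

T ≈ 273 K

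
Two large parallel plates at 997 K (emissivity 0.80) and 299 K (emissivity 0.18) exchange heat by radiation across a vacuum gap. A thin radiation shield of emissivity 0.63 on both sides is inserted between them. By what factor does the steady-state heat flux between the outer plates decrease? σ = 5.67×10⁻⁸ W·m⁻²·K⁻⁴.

Without shield: q₀ = σΔ(T⁴)/(1/ε₁+1/ε₂−1) with denominator 5.806.
With shield the two gaps are in series; the resistances add: (1/ε₁+1/ε_s−1)+(1/ε_s+1/ε₂−1) = 1.837+6.143 = 7.980.
Heat-flux ratio q₀/q = 7.980/5.806.

factor ≈ 1.37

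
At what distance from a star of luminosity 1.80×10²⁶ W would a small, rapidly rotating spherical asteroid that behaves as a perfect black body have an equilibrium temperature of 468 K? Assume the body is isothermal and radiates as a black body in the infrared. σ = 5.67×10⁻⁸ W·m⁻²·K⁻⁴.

d ≈ 3.63×10¹⁰ m

For an isothermal black-emitting sphere, (1−a)S·πr² = σ·4πr²·T⁴ ⇒ S = 4σT⁴/(1−a).
S = 4·5.67×10⁻⁸·(468)⁴/1.00 = 10880 W/m².
Flux falls as S = L/(4πd²), so d = √(L/(4πS)) = √(1.80×10²⁶/(4π·10880)).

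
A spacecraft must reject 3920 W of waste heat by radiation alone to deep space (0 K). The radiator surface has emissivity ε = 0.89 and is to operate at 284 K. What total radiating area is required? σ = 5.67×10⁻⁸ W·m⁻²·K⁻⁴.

A ≈ 11.9 m²

P = εσA T⁴ ⇒ A = P/(εσT⁴).
T⁴ = 6.505×10⁹ K⁴.
A = 3920/(0.89 × 5.67×10⁻⁸ × 6.505×10⁹).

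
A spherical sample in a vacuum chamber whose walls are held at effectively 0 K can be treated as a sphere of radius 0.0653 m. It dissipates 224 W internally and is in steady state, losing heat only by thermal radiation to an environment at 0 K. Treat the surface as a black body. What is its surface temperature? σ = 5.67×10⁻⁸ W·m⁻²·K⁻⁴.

Steady state: internal power = radiated power, P = εσA T⁴.
Radiating area A = 4πr² = 0.05358 m².
T⁴ = P/(εσA) = 224/(1.0·5.67×10⁻⁸·0.05358) = 7.373×10¹⁰ K⁴.
T = (7.373×10¹⁰)^(1/4).

T ≈ 521 K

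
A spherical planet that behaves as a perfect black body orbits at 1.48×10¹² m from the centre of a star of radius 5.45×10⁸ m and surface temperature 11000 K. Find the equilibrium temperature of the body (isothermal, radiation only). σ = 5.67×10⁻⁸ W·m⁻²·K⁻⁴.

The star's surface emits σT_*⁴; at distance d the flux is S = σT_*⁴(R_*/d)².
S = 5.67×10⁻⁸·(11000)⁴·(5.45×10⁸/1.48×10¹²)² = 112.6 W/m².
For an isothermal sphere T⁴ = (1−a)S/(4σ) = 4.963×10⁸ K⁴.

T ≈ 149 K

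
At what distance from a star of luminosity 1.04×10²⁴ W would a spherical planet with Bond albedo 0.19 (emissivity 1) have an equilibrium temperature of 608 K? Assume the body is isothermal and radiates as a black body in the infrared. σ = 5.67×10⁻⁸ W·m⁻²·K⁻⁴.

For an isothermal black-emitting sphere, (1−a)S·πr² = σ·4πr²·T⁴ ⇒ S = 4σT⁴/(1−a).
S = 4·5.67×10⁻⁸·(608)⁴/0.810 = 38260 W/m².
Flux falls as S = L/(4πd²), so d = √(L/(4πS)) = √(1.04×10²⁴/(4π·38260)).

d ≈ 1.47×10⁹ m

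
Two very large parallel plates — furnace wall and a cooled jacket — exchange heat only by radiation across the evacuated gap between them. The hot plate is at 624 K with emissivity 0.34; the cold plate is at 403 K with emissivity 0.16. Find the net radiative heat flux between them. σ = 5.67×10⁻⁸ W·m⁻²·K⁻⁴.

q ≈ 867 W/m²

For two infinite grey parallel plates, q = σ(T₁⁴ − T₂⁴)/(1/ε₁ + 1/ε₂ − 1).
T₁⁴ − T₂⁴ = 1.516×10¹¹ − 2.638×10¹⁰ = 1.252×10¹¹ K⁴.
1/ε₁ + 1/ε₂ − 1 = 2.941 + 6.250 − 1 = 8.191.
q = 5.67×10⁻⁸ × 1.252×10¹¹ / 8.191.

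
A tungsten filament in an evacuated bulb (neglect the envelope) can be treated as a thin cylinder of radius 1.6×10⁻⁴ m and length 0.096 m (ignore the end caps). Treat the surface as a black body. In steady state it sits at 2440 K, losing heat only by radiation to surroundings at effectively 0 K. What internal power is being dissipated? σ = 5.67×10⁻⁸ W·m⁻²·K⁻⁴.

P ≈ 194 W

Steady state: P = εσA T⁴.
A = 2πrL = 9.651×10⁻⁵ m²; T⁴ = (2440)⁴ = 3.545×10¹³ K⁴.
P = 1.0 × 5.67×10⁻⁸ × 9.651×10⁻⁵ × 3.545×10¹³.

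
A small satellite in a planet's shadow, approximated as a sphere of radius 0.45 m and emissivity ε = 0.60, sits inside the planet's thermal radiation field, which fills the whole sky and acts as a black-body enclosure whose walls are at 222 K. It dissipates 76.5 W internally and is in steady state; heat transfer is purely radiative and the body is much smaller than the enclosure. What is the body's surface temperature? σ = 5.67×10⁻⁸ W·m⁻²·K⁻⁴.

For a small grey body in a large enclosure, net radiated power = εσA(T⁴ − T_w⁴).
Steady state: P = εσA(T⁴ − T_w⁴) with A = 4πr² = 2.545 m².
T⁴ = P/(εσA) + T_w⁴ = 76.5/(0.60·5.67×10⁻⁸·2.545) + (222)⁴
    = 8.837×10⁸ + 2.429×10⁹ = 3.313×10⁹ K⁴.

T ≈ 240 K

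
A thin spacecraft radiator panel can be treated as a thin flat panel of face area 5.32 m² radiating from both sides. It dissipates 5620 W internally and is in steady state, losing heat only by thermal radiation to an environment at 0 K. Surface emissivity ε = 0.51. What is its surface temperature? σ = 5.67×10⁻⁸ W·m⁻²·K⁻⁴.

T ≈ 368 K

Steady state: internal power = radiated power, P = εσA T⁴.
Radiating area A = 2·5.32 = 10.64 m².
T⁴ = P/(εσA) = 5620/(0.51·5.67×10⁻⁸·10.64) = 1.827×10¹⁰ K⁴.
T = (1.827×10¹⁰)^(1/4).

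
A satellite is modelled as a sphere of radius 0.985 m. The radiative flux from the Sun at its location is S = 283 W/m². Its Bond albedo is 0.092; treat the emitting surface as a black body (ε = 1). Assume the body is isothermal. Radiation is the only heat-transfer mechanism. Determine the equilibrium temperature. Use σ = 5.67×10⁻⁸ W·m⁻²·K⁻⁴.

At equilibrium, absorbed power = emitted power.
Absorbing cross-section = πr² = 3.048 m²; emitting surface = 4πr² = 12.19 m² (ratio 4).
(1−a)S·A_cross = εσ·A_surf·T⁴  ⇒  T⁴ = (1−a)S/(4σ).
T⁴ = 0.908·283/(4·5.67×10⁻⁸) = 1.133×10⁹ K⁴.
T = (1.133×10⁹)^(1/4).

T ≈ 183 K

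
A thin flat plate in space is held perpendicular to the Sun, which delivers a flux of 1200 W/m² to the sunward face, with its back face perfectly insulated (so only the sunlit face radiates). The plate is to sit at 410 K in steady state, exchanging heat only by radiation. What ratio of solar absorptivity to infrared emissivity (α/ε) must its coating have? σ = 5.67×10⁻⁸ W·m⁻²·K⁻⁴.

Balance: αS·A = εσ·1A·T⁴ ⇒ α/ε = σT⁴/S.
α/ε = 5.67×10⁻⁸·(410)⁴/1200 = 5.67×10⁻⁸·2.826×10¹⁰/1200.

α/ε ≈ 1.34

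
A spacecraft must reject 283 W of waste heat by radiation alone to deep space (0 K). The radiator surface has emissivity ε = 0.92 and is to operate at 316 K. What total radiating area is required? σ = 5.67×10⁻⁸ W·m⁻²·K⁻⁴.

A ≈ 0.544 m²

P = εσA T⁴ ⇒ A = P/(εσT⁴).
T⁴ = 9.971×10⁹ K⁴.
A = 283/(0.92 × 5.67×10⁻⁸ × 9.971×10⁹).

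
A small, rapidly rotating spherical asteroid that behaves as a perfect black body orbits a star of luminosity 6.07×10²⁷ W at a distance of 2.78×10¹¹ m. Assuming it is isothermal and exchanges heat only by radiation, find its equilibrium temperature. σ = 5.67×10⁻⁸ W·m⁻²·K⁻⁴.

T ≈ 407 K

First find the stellar flux at distance d: S = L/(4πd²) = 6.07×10²⁷/(4π·(2.78×10¹¹)²) = 6250 W/m².
For an isothermal sphere, absorbed (1−a)S·πr² = emitted σ·4πr²·T⁴, so T⁴ = (1−a)S/(4σ).
T⁴ = 1.00·6250/(4·5.67×10⁻⁸) = 2.756×10¹⁰ K⁴.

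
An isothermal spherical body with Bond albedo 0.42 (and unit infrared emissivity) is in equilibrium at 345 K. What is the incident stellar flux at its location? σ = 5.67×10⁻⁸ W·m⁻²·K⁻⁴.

(1−a)S·πr² = σ·4πr²·T⁴ ⇒ S = 4σT⁴/(1−a).
S = 4·5.67×10⁻⁸·1.417×10¹⁰/0.580.

S ≈ 5540 W/m²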